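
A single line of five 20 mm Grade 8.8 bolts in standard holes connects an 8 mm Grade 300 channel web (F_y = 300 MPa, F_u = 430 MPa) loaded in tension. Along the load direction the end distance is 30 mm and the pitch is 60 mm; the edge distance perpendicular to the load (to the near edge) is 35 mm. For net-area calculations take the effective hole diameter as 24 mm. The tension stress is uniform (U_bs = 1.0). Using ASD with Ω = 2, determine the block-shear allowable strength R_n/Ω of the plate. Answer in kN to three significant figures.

Shear plane L_v = 30 + 4·60 = 270 mm; A_gv = 270 × 8 = 2160 mm².
A_nv = (270 − 4.5·24) × 8 = 1296 mm².
A_nt = (35 − 0.5·24) × 8 = 184 mm².
0.6 F_u A_nv = 334.4 kN; 0.6 F_y A_gv = 388.8 kN → shear rupture governs the shear term.
R_n = 334.4 + 1.0 × 430 × 184 / 1000 = 413.5 kN.
Allowable strength R_n/Ω = 413.5 / 2 = 207 kN.

207 kN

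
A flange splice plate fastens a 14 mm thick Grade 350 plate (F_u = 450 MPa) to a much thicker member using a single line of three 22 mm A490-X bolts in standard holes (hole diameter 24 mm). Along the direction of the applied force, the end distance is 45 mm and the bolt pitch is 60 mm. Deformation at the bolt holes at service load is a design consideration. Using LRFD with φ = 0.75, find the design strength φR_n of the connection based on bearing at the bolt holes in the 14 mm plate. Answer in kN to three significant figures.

595 kN

Per bolt r_n = 1.2 l_c t F_u ≤ 2.4 d t F_u; upper limit = 2.4 × 22 × 14 × 450 / 1000 = 332.6 kN.
Edge bolt: l_c = 45 − 24/2 = 33 mm → 1.2 × 33 × 14 × 450 / 1000 = 249.5 → r_n = 249.5 kN.
Interior bolts: l_c = 60 − 24 = 36 mm → 1.2 × 36 × 14 × 450 / 1000 = 272.2 → r_n = 272.2 kN.
R_n = 1 × 249.5 + 2 × 272.2 = 793.8 kN.
Design strength φR_n = 0.75 × 793.8 = 595 kN.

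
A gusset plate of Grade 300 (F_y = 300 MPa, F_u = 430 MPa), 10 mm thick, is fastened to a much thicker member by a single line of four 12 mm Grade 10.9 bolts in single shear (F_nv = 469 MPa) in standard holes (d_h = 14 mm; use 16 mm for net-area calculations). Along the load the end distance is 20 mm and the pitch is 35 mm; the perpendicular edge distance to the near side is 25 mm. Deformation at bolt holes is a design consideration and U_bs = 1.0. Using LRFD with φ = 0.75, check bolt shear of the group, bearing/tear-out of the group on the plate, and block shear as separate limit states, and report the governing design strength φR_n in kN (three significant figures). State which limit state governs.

Bolt shear: A_b = π·12²/4 = 113.1 mm²; R_n = 469 × 113.1 × 4 × 1 / 1000 = 212.2 kN → 0.75 × 212.2 = 159 kN.
Bearing: edge l_c = 13, r_n = 67.08 kN; interior l_c = 21, r_n = 108.4 kN; R_n = 67.08 + 3·108.4 = 392.2 kN → 294 kN.
Block shear: A_gv = 1250, A_nv = 690, A_nt = 170 mm²; R_n = min(0.6F_uA_nv, 0.6F_yA_gv) + U_bs·F_u·A_nt = 251.1 kN → 188 kN.
Bolt shear governs: 159 kN.

159 kN (bolt shear governs)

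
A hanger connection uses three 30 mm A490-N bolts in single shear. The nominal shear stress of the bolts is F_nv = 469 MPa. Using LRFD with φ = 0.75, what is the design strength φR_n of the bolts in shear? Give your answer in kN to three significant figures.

A_b = π × 30² / 4 = 706.9 mm².
R_n = F_nv · A_b · n · n_s = 469 × 706.9 × 3 × 1 / 1000 = 994.5 kN.
Design strength φR_n = 0.75 × 994.5 = 746 kN.

746 kN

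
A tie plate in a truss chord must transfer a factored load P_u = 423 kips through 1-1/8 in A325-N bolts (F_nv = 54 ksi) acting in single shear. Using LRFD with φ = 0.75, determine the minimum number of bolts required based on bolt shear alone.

11 bolts

A_b = π·1.125²/4 = 0.994 in².
Per-bolt design strength φR_n = 0.75 × 54 × 0.994 × 1 = 40.26 kips.
n ≥ 423 / 40.26 = 10.51 → use 11 bolts.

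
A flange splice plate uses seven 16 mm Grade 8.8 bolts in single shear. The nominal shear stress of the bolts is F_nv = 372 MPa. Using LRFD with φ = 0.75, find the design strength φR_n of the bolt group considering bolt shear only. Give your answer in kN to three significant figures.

A_b = π × 16² / 4 = 201.1 mm².
R_n = F_nv · A_b · n · n_s = 372 × 201.1 × 7 × 1 / 1000 = 523.6 kN.
Design strength φR_n = 0.75 × 523.6 = 393 kN.

393 kN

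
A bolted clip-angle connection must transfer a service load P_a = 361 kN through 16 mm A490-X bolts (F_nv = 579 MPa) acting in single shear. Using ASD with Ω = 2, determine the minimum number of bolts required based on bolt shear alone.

7 bolts

A_b = π·16²/4 = 201.1 mm².
Per-bolt allowable strength R_n/Ω = 579 × 201.1 × 1 / 1000 / 2 = 58.21 kN.
n ≥ 361 / 58.21 = 6.202 → use 7 bolts.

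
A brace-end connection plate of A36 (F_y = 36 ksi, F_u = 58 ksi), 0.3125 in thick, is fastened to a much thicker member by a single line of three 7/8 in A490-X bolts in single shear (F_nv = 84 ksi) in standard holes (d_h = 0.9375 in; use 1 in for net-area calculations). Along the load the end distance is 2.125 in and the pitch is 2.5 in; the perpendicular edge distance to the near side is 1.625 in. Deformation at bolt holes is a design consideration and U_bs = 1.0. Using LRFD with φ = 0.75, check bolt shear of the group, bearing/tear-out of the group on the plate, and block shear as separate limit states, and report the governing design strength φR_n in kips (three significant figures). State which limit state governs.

51.4 kips (block shear governs)

Bolt shear: A_b = π·0.875²/4 = 0.6013 in²; R_n = 84 × 0.6013 × 3 × 1 = 151.5 kips → 0.75 × 151.5 = 114 kips.
Bearing: edge l_c = 1.656, r_n = 36.02 kips; interior l_c = 1.562, r_n = 33.98 kips; R_n = 36.02 + 2·33.98 = 104 kips → 78 kips.
Block shear: A_gv = 2.227, A_nv = 1.445, A_nt = 0.3516 in²; R_n = min(0.6F_uA_nv, 0.6F_yA_gv) + U_bs·F_u·A_nt = 68.48 kips → 51.4 kips.
Block shear governs: 51.4 kips.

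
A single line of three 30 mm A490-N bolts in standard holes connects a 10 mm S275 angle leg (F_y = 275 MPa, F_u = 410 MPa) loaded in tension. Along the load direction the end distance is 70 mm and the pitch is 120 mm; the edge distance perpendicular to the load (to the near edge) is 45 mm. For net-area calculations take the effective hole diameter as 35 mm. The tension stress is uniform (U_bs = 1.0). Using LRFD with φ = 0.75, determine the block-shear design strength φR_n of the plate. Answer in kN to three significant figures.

Shear plane L_v = 70 + 2·120 = 310 mm; A_gv = 310 × 10 = 3100 mm².
A_nv = (310 − 2.5·35) × 10 = 2225 mm².
A_nt = (45 − 0.5·35) × 10 = 275 mm².
0.6 F_u A_nv = 547.4 kN; 0.6 F_y A_gv = 511.5 kN → shear yielding governs the shear term.
R_n = 511.5 + 1.0 × 410 × 275 / 1000 = 624.2 kN.
Design strength φR_n = 0.75 × 624.2 = 468 kN.

468 kN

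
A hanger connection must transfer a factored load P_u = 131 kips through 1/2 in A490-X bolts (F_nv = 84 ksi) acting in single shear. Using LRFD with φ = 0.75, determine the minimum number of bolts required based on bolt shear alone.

A_b = π·0.5²/4 = 0.1963 in².
Per-bolt design strength φR_n = 0.75 × 84 × 0.1963 × 1 = 12.37 kips.
n ≥ 131 / 12.37 = 10.59 → use 11 bolts.

11 bolts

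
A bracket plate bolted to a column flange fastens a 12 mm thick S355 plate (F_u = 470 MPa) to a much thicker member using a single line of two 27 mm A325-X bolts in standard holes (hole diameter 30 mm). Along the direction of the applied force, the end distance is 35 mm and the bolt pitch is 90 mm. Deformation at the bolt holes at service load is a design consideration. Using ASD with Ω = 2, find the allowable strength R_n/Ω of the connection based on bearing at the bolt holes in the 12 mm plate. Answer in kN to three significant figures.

Per bolt r_n = 1.2 l_c t F_u ≤ 2.4 d t F_u; upper limit = 2.4 × 27 × 12 × 470 / 1000 = 365.5 kN.
Edge bolt: l_c = 35 − 30/2 = 20 mm → 1.2 × 20 × 12 × 470 / 1000 = 135.4 → r_n = 135.4 kN.
Interior bolts: l_c = 90 − 30 = 60 mm → 1.2 × 60 × 12 × 470 / 1000 = 406.1 → r_n = 365.5 kN.
R_n = 1 × 135.4 + 1 × 365.5 = 500.8 kN.
Allowable strength R_n/Ω = 500.8 / 2 = 250 kN.

250 kN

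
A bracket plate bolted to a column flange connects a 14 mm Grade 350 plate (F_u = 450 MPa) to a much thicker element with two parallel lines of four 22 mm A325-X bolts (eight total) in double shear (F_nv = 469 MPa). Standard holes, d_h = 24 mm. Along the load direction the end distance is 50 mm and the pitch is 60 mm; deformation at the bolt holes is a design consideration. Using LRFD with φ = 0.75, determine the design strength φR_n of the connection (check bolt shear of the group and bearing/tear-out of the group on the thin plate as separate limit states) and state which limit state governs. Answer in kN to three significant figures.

Bolt shear: A_b = π·22²/4 = 380.1 mm²; R_n = 469 × 380.1 × 8 × 2 / 1000 = 2853 kN → 0.75 × 2853 = 2140 kN.
Bearing (1.2 l_c t F_u ≤ 2.4 d t F_u): upper limit = 2.4·22·14·450 / 1000 = 332.6 kN.
  Edge l_c = 50 − 24/2 = 38 → r_n = 287.3 kN; interior l_c = 60 − 24 = 36 → r_n = 272.2 kN.
  R_n,bearing = 2·287.3 + 6·272.2 = 2208 kN → 0.75 × 2208 = 1660 kN.
Bearing governs: 1660 kN.

1660 kN (bearing governs)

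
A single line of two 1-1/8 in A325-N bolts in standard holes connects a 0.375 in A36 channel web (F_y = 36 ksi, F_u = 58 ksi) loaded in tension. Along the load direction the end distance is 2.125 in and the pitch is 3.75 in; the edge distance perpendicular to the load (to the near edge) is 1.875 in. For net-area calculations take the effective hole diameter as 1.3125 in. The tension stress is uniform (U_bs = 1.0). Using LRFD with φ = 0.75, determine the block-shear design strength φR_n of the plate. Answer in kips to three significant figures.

Shear plane L_v = 2.125 + 1·3.75 = 5.875 in; A_gv = 5.875 × 0.375 = 2.203 in².
A_nv = (5.875 − 1.5·1.3125) × 0.375 = 1.465 in².
A_nt = (1.875 − 0.5·1.3125) × 0.375 = 0.457 in².
0.6 F_u A_nv = 50.98 kips; 0.6 F_y A_gv = 47.59 kips → shear yielding governs the shear term.
R_n = 47.59 + 1.0 × 58 × 0.457 = 74.1 kips.
Design strength φR_n = 0.75 × 74.1 = 55.6 kips.

55.6 kips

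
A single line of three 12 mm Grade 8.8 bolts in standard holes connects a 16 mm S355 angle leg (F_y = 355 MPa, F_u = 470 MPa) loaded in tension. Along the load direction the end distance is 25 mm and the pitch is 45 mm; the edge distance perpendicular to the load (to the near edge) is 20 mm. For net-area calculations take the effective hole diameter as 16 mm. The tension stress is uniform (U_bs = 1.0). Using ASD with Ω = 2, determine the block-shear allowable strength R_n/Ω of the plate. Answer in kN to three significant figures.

Shear plane L_v = 25 + 2·45 = 115 mm; A_gv = 115 × 16 = 1840 mm².
A_nv = (115 − 2.5·16) × 16 = 1200 mm².
A_nt = (20 − 0.5·16) × 16 = 192 mm².
0.6 F_u A_nv = 338.4 kN; 0.6 F_y A_gv = 391.9 kN → shear rupture governs the shear term.
R_n = 338.4 + 1.0 × 470 × 192 / 1000 = 428.6 kN.
Allowable strength R_n/Ω = 428.6 / 2 = 214 kN.

214 kN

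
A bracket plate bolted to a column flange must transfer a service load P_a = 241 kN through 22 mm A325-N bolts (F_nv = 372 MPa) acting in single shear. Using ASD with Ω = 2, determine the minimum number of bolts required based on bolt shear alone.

A_b = π·22²/4 = 380.1 mm².
Per-bolt allowable strength R_n/Ω = 372 × 380.1 × 1 / 1000 / 2 = 70.7 kN.
n ≥ 241 / 70.7 = 3.409 → use 4 bolts.

4 bolts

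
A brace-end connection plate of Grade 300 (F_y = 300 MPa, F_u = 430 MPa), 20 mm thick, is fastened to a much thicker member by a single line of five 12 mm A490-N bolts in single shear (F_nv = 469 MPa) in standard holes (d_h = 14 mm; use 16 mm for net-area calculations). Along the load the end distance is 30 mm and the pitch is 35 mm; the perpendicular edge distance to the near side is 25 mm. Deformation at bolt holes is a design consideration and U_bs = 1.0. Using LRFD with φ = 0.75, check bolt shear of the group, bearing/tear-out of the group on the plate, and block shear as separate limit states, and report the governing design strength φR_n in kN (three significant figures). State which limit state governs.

Bolt shear: A_b = π·12²/4 = 113.1 mm²; R_n = 469 × 113.1 × 5 × 1 / 1000 = 265.2 kN → 0.75 × 265.2 = 199 kN.
Bearing: edge l_c = 23, r_n = 237.4 kN; interior l_c = 21, r_n = 216.7 kN; R_n = 237.4 + 4·216.7 = 1104 kN → 828 kN.
Block shear: A_gv = 3400, A_nv = 1960, A_nt = 340 mm²; R_n = min(0.6F_uA_nv, 0.6F_yA_gv) + U_bs·F_u·A_nt = 651.9 kN → 489 kN.
Bolt shear governs: 199 kN.

199 kN (bolt shear governs)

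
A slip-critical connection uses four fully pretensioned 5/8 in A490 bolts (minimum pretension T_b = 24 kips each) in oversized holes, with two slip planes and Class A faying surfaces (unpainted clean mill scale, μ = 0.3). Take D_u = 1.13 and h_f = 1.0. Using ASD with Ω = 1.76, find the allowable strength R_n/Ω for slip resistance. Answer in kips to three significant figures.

R_n = μ · D_u · h_f · T_b · n_s · n_b = 0.3 × 1.13 × 1.0 × 24 × 2 × 4 = 65.09 kips.
Allowable strength R_n/Ω = 65.09 / 1.76 = 37 kips.

37 kips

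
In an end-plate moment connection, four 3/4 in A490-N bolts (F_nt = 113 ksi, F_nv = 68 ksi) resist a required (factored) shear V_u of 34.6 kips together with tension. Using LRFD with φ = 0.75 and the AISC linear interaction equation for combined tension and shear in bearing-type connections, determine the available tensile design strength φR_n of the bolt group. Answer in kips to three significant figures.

137 kips

A_b = π·0.75²/4 = 0.4418 in²; f_rv = 34.6 / (4 × 0.4418) = 19.58 ksi.
F'_nt = 1.3 F_nt − (F_nt / φF_nv) f_rv = 1.3·113 − (113/(0.75·68))·19.58 = 103.5 ksi, capped at F_nt → F'_nt = 103.5 ksi.
R_n = F'_nt · A_b · n = 103.5 × 0.4418 × 4 = 182.9 kips.
Design strength φR_n = 0.75 × 182.9 = 137 kips.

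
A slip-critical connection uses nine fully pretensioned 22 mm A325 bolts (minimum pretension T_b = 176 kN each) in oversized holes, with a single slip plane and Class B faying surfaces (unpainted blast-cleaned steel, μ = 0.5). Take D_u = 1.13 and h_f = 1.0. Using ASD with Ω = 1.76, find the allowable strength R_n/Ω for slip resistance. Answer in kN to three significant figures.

R_n = μ · D_u · h_f · T_b · n_s · n_b = 0.5 × 1.13 × 1.0 × 176 × 1 × 9 = 895 kN.
Allowable strength R_n/Ω = 895 / 1.76 = 508 kN.

508 kN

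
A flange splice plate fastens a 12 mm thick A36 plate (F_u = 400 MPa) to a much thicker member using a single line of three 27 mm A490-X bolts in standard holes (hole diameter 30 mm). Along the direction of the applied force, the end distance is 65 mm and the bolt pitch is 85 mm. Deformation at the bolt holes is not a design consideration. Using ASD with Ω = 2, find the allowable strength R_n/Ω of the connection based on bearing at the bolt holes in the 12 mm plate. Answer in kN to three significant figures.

Per bolt r_n = 1.5 l_c t F_u ≤ 3.0 d t F_u; upper limit = 3.0 × 27 × 12 × 400 / 1000 = 388.8 kN.
Edge bolt: l_c = 65 − 30/2 = 50 mm → 1.5 × 50 × 12 × 400 / 1000 = 360 → r_n = 360 kN.
Interior bolts: l_c = 85 − 30 = 55 mm → 1.5 × 55 × 12 × 400 / 1000 = 396 → r_n = 388.8 kN.
R_n = 1 × 360 + 2 × 388.8 = 1138 kN.
Allowable strength R_n/Ω = 1138 / 2 = 569 kN.

569 kN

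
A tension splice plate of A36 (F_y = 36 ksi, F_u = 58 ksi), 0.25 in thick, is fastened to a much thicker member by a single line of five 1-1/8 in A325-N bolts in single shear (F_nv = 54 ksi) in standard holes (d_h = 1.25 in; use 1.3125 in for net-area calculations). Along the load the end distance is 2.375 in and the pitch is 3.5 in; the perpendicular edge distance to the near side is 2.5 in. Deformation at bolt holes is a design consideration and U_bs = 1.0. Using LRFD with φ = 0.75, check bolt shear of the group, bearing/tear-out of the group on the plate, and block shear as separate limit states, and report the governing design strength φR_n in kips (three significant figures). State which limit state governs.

86.4 kips (block shear governs)

Bolt shear: A_b = π·1.125²/4 = 0.994 in²; R_n = 54 × 0.994 × 5 × 1 = 268.4 kips → 0.75 × 268.4 = 201 kips.
Bearing: edge l_c = 1.75, r_n = 30.45 kips; interior l_c = 2.25, r_n = 39.15 kips; R_n = 30.45 + 4·39.15 = 187.1 kips → 140 kips.
Block shear: A_gv = 4.094, A_nv = 2.617, A_nt = 0.4609 in²; R_n = min(0.6F_uA_nv, 0.6F_yA_gv) + U_bs·F_u·A_nt = 115.2 kips → 86.4 kips.
Block shear governs: 86.4 kips.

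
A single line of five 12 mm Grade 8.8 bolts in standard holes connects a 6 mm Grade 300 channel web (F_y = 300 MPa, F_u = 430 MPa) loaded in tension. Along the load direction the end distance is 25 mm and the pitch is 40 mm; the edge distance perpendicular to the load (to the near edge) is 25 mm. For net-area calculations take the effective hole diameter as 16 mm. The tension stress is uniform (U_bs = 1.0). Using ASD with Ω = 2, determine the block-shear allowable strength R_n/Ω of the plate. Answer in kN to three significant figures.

Shear plane L_v = 25 + 4·40 = 185 mm; A_gv = 185 × 6 = 1110 mm².
A_nv = (185 − 4.5·16) × 6 = 678 mm².
A_nt = (25 − 0.5·16) × 6 = 102 mm².
0.6 F_u A_nv = 174.9 kN; 0.6 F_y A_gv = 199.8 kN → shear rupture governs the shear term.
R_n = 174.9 + 1.0 × 430 × 102 / 1000 = 218.8 kN.
Allowable strength R_n/Ω = 218.8 / 2 = 109 kN.

109 kN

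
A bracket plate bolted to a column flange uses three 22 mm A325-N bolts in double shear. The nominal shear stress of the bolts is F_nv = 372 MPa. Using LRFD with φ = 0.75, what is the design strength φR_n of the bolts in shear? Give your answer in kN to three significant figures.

A_b = π × 22² / 4 = 380.1 mm².
R_n = F_nv · A_b · n · n_s = 372 × 380.1 × 3 × 2 / 1000 = 848.5 kN.
Design strength φR_n = 0.75 × 848.5 = 636 kN.

636 kN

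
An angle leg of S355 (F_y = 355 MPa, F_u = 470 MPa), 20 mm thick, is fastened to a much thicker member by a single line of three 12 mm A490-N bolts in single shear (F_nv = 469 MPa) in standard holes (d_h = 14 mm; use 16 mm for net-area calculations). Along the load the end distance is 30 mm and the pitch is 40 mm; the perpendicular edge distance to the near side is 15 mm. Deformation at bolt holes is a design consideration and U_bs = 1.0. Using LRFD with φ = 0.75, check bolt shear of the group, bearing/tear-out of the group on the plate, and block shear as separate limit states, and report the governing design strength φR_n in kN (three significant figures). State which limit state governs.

119 kN (bolt shear governs)

Bolt shear: A_b = π·12²/4 = 113.1 mm²; R_n = 469 × 113.1 × 3 × 1 / 1000 = 159.1 kN → 0.75 × 159.1 = 119 kN.
Bearing: edge l_c = 23, r_n = 259.4 kN; interior l_c = 26, r_n = 270.7 kN; R_n = 259.4 + 2·270.7 = 800.9 kN → 601 kN.
Block shear: A_gv = 2200, A_nv = 1400, A_nt = 140 mm²; R_n = min(0.6F_uA_nv, 0.6F_yA_gv) + U_bs·F_u·A_nt = 460.6 kN → 345 kN.
Bolt shear governs: 119 kN.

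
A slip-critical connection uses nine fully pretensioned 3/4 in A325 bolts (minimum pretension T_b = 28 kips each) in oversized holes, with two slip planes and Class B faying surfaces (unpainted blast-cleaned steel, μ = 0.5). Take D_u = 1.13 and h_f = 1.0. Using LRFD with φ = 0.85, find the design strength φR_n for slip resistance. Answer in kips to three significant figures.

R_n = μ · D_u · h_f · T_b · n_s · n_b = 0.5 × 1.13 × 1.0 × 28 × 2 × 9 = 284.8 kips.
Design strength φR_n = 0.85 × 284.8 = 242 kips.

242 kips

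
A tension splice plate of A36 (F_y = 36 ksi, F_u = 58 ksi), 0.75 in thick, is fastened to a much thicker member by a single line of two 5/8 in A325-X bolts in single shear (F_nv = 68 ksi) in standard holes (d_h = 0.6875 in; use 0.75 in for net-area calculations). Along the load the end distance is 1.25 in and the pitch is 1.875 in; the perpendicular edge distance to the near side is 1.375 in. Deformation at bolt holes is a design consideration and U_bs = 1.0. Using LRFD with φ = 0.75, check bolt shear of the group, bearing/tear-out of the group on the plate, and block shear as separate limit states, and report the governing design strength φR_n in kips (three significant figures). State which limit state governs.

31.3 kips (bolt shear governs)

Bolt shear: A_b = π·0.625²/4 = 0.3068 in²; R_n = 68 × 0.3068 × 2 × 1 = 41.72 kips → 0.75 × 41.72 = 31.3 kips.
Bearing: edge l_c = 0.9062, r_n = 47.31 kips; interior l_c = 1.188, r_n = 61.99 kips; R_n = 47.31 + 1·61.99 = 109.3 kips → 82 kips.
Block shear: A_gv = 2.344, A_nv = 1.5, A_nt = 0.75 in²; R_n = min(0.6F_uA_nv, 0.6F_yA_gv) + U_bs·F_u·A_nt = 94.12 kips → 70.6 kips.
Bolt shear governs: 31.3 kips.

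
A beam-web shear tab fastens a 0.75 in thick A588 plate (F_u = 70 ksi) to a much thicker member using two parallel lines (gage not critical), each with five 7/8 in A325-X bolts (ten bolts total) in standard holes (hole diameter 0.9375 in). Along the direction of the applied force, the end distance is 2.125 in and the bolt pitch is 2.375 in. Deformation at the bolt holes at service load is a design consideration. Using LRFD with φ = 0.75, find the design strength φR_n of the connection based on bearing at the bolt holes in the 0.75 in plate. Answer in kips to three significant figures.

700 kips

Per bolt r_n = 1.2 l_c t F_u ≤ 2.4 d t F_u; upper limit = 2.4 × 0.875 × 0.75 × 70 = 110.3 kips.
Edge bolt: l_c = 2.125 − 0.9375/2 = 1.656 in → 1.2 × 1.656 × 0.75 × 70 = 104.3 → r_n = 104.3 kips.
Interior bolts: l_c = 2.375 − 0.9375 = 1.438 in → 1.2 × 1.438 × 0.75 × 70 = 90.56 → r_n = 90.56 kips.
R_n = 2 × 104.3 + 8 × 90.56 = 933.2 kips.
Design strength φR_n = 0.75 × 933.2 = 700 kips.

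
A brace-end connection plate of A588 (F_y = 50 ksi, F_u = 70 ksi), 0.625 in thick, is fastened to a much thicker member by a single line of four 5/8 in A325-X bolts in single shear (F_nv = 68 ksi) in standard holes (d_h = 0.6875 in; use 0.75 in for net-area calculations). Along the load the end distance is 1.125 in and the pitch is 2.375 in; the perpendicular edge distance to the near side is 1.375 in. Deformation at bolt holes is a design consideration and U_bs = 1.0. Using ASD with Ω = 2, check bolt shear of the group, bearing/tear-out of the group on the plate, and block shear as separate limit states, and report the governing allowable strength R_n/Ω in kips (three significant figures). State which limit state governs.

Bolt shear: A_b = π·0.625²/4 = 0.3068 in²; R_n = 68 × 0.3068 × 4 × 1 = 83.45 kips → 83.45 / 2 = 41.7 kips.
Bearing: edge l_c = 0.7812, r_n = 41.02 kips; interior l_c = 1.688, r_n = 65.62 kips; R_n = 41.02 + 3·65.62 = 237.9 kips → 119 kips.
Block shear: A_gv = 5.156, A_nv = 3.516, A_nt = 0.625 in²; R_n = min(0.6F_uA_nv, 0.6F_yA_gv) + U_bs·F_u·A_nt = 191.4 kips → 95.7 kips.
Bolt shear governs: 41.7 kips.

41.7 kips (bolt shear governs)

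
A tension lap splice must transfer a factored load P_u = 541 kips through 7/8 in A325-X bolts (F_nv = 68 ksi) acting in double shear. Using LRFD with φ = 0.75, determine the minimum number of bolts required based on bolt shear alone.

A_b = π·0.875²/4 = 0.6013 in².
Per-bolt design strength φR_n = 0.75 × 68 × 0.6013 × 2 = 61.33 kips.
n ≥ 541 / 61.33 = 8.82 → use 9 bolts.

9 bolts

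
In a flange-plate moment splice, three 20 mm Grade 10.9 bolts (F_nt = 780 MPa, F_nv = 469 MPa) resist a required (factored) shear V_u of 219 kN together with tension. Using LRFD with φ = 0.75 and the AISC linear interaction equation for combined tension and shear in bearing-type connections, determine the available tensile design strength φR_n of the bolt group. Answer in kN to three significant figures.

A_b = π·20²/4 = 314.2 mm²; f_rv = 219 × 1000 / (3 × 314.2) = 232.4 MPa.
F'_nt = 1.3 F_nt − (F_nt / φF_nv) f_rv = 1.3·780 − (780/(0.75·469))·232.4 = 498.7 MPa, capped at F_nt → F'_nt = 498.7 MPa.
R_n = F'_nt · A_b · n = 498.7 × 314.2 × 3 / 1000 = 470 kN.
Design strength φR_n = 0.75 × 470 = 353 kN.

353 kN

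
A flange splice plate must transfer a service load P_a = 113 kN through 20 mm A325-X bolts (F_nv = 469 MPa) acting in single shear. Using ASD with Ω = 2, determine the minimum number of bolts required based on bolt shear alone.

A_b = π·20²/4 = 314.2 mm².
Per-bolt allowable strength R_n/Ω = 469 × 314.2 × 1 / 1000 / 2 = 73.67 kN.
n ≥ 113 / 73.67 = 1.534 → use 2 bolts.

2 bolts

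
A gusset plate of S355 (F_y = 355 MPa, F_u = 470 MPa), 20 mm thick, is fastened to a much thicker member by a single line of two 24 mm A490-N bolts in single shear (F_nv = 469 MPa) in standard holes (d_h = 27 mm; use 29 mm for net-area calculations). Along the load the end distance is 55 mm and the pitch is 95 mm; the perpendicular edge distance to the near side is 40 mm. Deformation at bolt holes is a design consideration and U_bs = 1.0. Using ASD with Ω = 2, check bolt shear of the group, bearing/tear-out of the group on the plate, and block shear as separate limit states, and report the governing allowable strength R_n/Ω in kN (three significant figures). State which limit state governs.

212 kN (bolt shear governs)

Bolt shear: A_b = π·24²/4 = 452.4 mm²; R_n = 469 × 452.4 × 2 × 1 / 1000 = 424.3 kN → 424.3 / 2 = 212 kN.
Bearing: edge l_c = 41.5, r_n = 468.1 kN; interior l_c = 68, r_n = 541.4 kN; R_n = 468.1 + 1·541.4 = 1010 kN → 505 kN.
Block shear: A_gv = 3000, A_nv = 2130, A_nt = 510 mm²; R_n = min(0.6F_uA_nv, 0.6F_yA_gv) + U_bs·F_u·A_nt = 840.4 kN → 420 kN.
Bolt shear governs: 212 kN.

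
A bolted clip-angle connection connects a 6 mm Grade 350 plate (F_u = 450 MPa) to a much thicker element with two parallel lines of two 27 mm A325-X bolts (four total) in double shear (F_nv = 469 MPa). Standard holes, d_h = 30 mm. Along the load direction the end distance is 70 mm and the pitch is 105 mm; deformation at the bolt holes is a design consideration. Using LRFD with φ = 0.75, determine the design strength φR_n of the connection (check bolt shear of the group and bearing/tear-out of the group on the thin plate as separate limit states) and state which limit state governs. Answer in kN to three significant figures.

525 kN (bearing governs)

Bolt shear: A_b = π·27²/4 = 572.6 mm²; R_n = 469 × 572.6 × 4 × 2 / 1000 = 2148 kN → 0.75 × 2148 = 1610 kN.
Bearing (1.2 l_c t F_u ≤ 2.4 d t F_u): upper limit = 2.4·27·6·450 / 1000 = 175 kN.
  Edge l_c = 70 − 30/2 = 55 → r_n = 175 kN; interior l_c = 105 − 30 = 75 → r_n = 175 kN.
  R_n,bearing = 2·175 + 2·175 = 699.8 kN → 0.75 × 699.8 = 525 kN.
Bearing governs: 525 kN.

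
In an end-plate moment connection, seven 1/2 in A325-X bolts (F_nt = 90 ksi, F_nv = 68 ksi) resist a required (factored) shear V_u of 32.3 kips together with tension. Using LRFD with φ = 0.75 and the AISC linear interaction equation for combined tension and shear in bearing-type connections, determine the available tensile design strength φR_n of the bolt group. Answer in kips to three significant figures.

A_b = π·0.5²/4 = 0.1963 in²; f_rv = 32.3 / (7 × 0.1963) = 23.5 ksi.
F'_nt = 1.3 F_nt − (F_nt / φF_nv) f_rv = 1.3·90 − (90/(0.75·68))·23.5 = 75.53 ksi, capped at F_nt → F'_nt = 75.53 ksi.
R_n = F'_nt · A_b · n = 75.53 × 0.1963 × 7 = 103.8 kips.
Design strength φR_n = 0.75 × 103.8 = 77.9 kips.

77.9 kips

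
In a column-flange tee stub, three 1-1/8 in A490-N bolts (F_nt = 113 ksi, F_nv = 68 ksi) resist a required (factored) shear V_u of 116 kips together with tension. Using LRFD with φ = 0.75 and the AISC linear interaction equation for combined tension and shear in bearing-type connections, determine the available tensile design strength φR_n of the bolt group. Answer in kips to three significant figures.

A_b = π·1.125²/4 = 0.994 in²; f_rv = 116 / (3 × 0.994) = 38.9 ksi.
F'_nt = 1.3 F_nt − (F_nt / φF_nv) f_rv = 1.3·113 − (113/(0.75·68))·38.9 = 60.71 ksi, capped at F_nt → F'_nt = 60.71 ksi.
R_n = F'_nt · A_b · n = 60.71 × 0.994 × 3 = 181 kips.
Design strength φR_n = 0.75 × 181 = 136 kips.

136 kips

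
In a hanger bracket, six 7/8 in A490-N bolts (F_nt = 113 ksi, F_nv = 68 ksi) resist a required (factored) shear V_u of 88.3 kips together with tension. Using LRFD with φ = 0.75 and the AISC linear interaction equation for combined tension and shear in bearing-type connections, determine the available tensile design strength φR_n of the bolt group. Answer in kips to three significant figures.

A_b = π·0.875²/4 = 0.6013 in²; f_rv = 88.3 / (6 × 0.6013) = 24.47 ksi.
F'_nt = 1.3 F_nt − (F_nt / φF_nv) f_rv = 1.3·113 − (113/(0.75·68))·24.47 = 92.67 ksi, capped at F_nt → F'_nt = 92.67 ksi.
R_n = F'_nt · A_b · n = 92.67 × 0.6013 × 6 = 334.4 kips.
Design strength φR_n = 0.75 × 334.4 = 251 kips.

251 kips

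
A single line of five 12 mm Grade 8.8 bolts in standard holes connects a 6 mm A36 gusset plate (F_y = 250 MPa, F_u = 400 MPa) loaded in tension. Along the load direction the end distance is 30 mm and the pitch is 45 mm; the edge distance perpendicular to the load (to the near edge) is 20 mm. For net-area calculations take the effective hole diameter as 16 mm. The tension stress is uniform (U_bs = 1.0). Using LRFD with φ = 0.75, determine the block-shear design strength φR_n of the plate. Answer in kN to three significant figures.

Shear plane L_v = 30 + 4·45 = 210 mm; A_gv = 210 × 6 = 1260 mm².
A_nv = (210 − 4.5·16) × 6 = 828 mm².
A_nt = (20 − 0.5·16) × 6 = 72 mm².
0.6 F_u A_nv = 198.7 kN; 0.6 F_y A_gv = 189 kN → shear yielding governs the shear term.
R_n = 189 + 1.0 × 400 × 72 / 1000 = 217.8 kN.
Design strength φR_n = 0.75 × 217.8 = 163 kN.

163 kN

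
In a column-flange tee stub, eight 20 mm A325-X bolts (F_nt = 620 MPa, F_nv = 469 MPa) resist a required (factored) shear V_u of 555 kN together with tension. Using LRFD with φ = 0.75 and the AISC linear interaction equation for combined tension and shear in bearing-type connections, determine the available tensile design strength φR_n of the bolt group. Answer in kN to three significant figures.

A_b = π·20²/4 = 314.2 mm²; f_rv = 555 × 1000 / (8 × 314.2) = 220.8 MPa.
F'_nt = 1.3 F_nt − (F_nt / φF_nv) f_rv = 1.3·620 − (620/(0.75·469))·220.8 = 416.8 MPa, capped at F_nt → F'_nt = 416.8 MPa.
R_n = F'_nt · A_b · n = 416.8 × 314.2 × 8 / 1000 = 1047 kN.
Design strength φR_n = 0.75 × 1047 = 786 kN.

786 kN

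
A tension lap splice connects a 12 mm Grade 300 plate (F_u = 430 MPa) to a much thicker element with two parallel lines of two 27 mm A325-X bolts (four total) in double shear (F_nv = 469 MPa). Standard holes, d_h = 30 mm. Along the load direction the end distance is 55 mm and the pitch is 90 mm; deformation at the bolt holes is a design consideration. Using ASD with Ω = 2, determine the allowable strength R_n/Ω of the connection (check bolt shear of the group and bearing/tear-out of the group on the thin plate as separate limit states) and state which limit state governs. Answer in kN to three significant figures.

582 kN (bearing governs)

Bolt shear: A_b = π·27²/4 = 572.6 mm²; R_n = 469 × 572.6 × 4 × 2 / 1000 = 2148 kN → 2148 / 2 = 1070 kN.
Bearing (1.2 l_c t F_u ≤ 2.4 d t F_u): upper limit = 2.4·27·12·430 / 1000 = 334.4 kN.
  Edge l_c = 55 − 30/2 = 40 → r_n = 247.7 kN; interior l_c = 90 − 30 = 60 → r_n = 334.4 kN.
  R_n,bearing = 2·247.7 + 2·334.4 = 1164 kN → 1164 / 2 = 582 kN.
Bearing governs: 582 kN.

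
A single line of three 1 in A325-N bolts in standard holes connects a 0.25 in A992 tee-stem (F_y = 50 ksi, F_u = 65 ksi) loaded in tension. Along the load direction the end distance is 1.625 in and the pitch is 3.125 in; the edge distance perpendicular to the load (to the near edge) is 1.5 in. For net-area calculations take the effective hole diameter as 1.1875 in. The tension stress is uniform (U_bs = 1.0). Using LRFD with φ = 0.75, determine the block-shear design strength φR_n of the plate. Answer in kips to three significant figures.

Shear plane L_v = 1.625 + 2·3.125 = 7.875 in; A_gv = 7.875 × 0.25 = 1.969 in².
A_nv = (7.875 − 2.5·1.1875) × 0.25 = 1.227 in².
A_nt = (1.5 − 0.5·1.1875) × 0.25 = 0.2266 in².
0.6 F_u A_nv = 47.84 kips; 0.6 F_y A_gv = 59.06 kips → shear rupture governs the shear term.
R_n = 47.84 + 1.0 × 65 × 0.2266 = 62.56 kips.
Design strength φR_n = 0.75 × 62.56 = 46.9 kips.

46.9 kips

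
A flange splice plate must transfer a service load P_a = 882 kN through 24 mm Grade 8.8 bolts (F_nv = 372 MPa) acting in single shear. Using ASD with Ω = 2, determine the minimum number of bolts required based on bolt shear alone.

11 bolts

A_b = π·24²/4 = 452.4 mm².
Per-bolt allowable strength R_n/Ω = 372 × 452.4 × 1 / 1000 / 2 = 84.14 kN.
n ≥ 882 / 84.14 = 10.48 → use 11 bolts.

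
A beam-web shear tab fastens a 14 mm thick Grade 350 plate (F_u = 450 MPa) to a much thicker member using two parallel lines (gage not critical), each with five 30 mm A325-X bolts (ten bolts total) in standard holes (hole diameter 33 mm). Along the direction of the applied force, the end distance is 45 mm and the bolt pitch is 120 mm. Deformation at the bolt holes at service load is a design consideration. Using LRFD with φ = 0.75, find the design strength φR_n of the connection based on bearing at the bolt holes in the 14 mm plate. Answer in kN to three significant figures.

3040 kN

Per bolt r_n = 1.2 l_c t F_u ≤ 2.4 d t F_u; upper limit = 2.4 × 30 × 14 × 450 / 1000 = 453.6 kN.
Edge bolt: l_c = 45 − 33/2 = 28.5 mm → 1.2 × 28.5 × 14 × 450 / 1000 = 215.5 → r_n = 215.5 kN.
Interior bolts: l_c = 120 − 33 = 87 mm → 1.2 × 87 × 14 × 450 / 1000 = 657.7 → r_n = 453.6 kN.
R_n = 2 × 215.5 + 8 × 453.6 = 4060 kN.
Design strength φR_n = 0.75 × 4060 = 3040 kN.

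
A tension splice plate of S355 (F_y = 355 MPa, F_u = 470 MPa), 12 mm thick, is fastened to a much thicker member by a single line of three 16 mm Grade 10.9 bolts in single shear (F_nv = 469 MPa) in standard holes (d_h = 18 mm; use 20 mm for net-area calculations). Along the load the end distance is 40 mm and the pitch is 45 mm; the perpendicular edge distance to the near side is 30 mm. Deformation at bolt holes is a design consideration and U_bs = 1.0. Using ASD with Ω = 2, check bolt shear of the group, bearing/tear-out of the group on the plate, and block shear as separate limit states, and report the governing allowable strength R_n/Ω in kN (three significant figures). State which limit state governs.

Bolt shear: A_b = π·16²/4 = 201.1 mm²; R_n = 469 × 201.1 × 3 × 1 / 1000 = 282.9 kN → 282.9 / 2 = 141 kN.
Bearing: edge l_c = 31, r_n = 209.8 kN; interior l_c = 27, r_n = 182.7 kN; R_n = 209.8 + 2·182.7 = 575.3 kN → 288 kN.
Block shear: A_gv = 1560, A_nv = 960, A_nt = 240 mm²; R_n = min(0.6F_uA_nv, 0.6F_yA_gv) + U_bs·F_u·A_nt = 383.5 kN → 192 kN.
Bolt shear governs: 141 kN.

141 kN (bolt shear governs)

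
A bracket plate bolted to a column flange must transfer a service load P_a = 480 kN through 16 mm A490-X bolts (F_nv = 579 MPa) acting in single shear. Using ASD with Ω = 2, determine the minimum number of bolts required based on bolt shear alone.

9 bolts

A_b = π·16²/4 = 201.1 mm².
Per-bolt allowable strength R_n/Ω = 579 × 201.1 × 1 / 1000 / 2 = 58.21 kN.
n ≥ 480 / 58.21 = 8.246 → use 9 bolts.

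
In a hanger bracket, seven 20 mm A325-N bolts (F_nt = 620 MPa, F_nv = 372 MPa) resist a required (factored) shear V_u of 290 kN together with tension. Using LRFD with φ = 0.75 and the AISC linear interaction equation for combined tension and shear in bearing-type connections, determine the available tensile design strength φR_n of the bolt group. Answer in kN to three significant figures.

A_b = π·20²/4 = 314.2 mm²; f_rv = 290 × 1000 / (7 × 314.2) = 131.9 MPa.
F'_nt = 1.3 F_nt − (F_nt / φF_nv) f_rv = 1.3·620 − (620/(0.75·372))·131.9 = 513 MPa, capped at F_nt → F'_nt = 513 MPa.
R_n = F'_nt · A_b · n = 513 × 314.2 × 7 / 1000 = 1128 kN.
Design strength φR_n = 0.75 × 1128 = 846 kN.

846 kN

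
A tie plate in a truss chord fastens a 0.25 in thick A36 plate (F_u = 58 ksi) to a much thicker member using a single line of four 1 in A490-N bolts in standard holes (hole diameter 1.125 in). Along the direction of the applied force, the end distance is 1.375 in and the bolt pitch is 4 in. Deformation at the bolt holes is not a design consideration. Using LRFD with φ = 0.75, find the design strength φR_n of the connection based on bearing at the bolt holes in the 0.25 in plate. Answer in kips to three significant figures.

Per bolt r_n = 1.5 l_c t F_u ≤ 3.0 d t F_u; upper limit = 3.0 × 1 × 0.25 × 58 = 43.5 kips.
Edge bolt: l_c = 1.375 − 1.125/2 = 0.8125 in → 1.5 × 0.8125 × 0.25 × 58 = 17.67 → r_n = 17.67 kips.
Interior bolts: l_c = 4 − 1.125 = 2.875 in → 1.5 × 2.875 × 0.25 × 58 = 62.53 → r_n = 43.5 kips.
R_n = 1 × 17.67 + 3 × 43.5 = 148.2 kips.
Design strength φR_n = 0.75 × 148.2 = 111 kips.

111 kips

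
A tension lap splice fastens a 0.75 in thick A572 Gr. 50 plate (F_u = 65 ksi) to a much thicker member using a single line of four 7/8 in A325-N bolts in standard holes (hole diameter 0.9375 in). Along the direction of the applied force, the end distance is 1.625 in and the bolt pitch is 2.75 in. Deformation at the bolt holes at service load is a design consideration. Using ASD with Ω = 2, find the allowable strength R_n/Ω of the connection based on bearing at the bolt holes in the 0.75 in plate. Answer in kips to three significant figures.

187 kips

Per bolt r_n = 1.2 l_c t F_u ≤ 2.4 d t F_u; upper limit = 2.4 × 0.875 × 0.75 × 65 = 102.4 kips.
Edge bolt: l_c = 1.625 − 0.9375/2 = 1.156 in → 1.2 × 1.156 × 0.75 × 65 = 67.64 → r_n = 67.64 kips.
Interior bolts: l_c = 2.75 − 0.9375 = 1.812 in → 1.2 × 1.812 × 0.75 × 65 = 106 → r_n = 102.4 kips.
R_n = 1 × 67.64 + 3 × 102.4 = 374.8 kips.
Allowable strength R_n/Ω = 374.8 / 2 = 187 kips.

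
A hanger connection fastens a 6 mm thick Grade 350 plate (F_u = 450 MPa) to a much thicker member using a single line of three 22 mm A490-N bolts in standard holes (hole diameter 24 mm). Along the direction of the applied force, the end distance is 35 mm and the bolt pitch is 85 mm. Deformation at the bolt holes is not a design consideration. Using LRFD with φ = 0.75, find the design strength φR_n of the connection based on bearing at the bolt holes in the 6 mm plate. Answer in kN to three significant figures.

Per bolt r_n = 1.5 l_c t F_u ≤ 3.0 d t F_u; upper limit = 3.0 × 22 × 6 × 450 / 1000 = 178.2 kN.
Edge bolt: l_c = 35 − 24/2 = 23 mm → 1.5 × 23 × 6 × 450 / 1000 = 93.15 → r_n = 93.15 kN.
Interior bolts: l_c = 85 − 24 = 61 mm → 1.5 × 61 × 6 × 450 / 1000 = 247.1 → r_n = 178.2 kN.
R_n = 1 × 93.15 + 2 × 178.2 = 449.6 kN.
Design strength φR_n = 0.75 × 449.6 = 337 kN.

337 kN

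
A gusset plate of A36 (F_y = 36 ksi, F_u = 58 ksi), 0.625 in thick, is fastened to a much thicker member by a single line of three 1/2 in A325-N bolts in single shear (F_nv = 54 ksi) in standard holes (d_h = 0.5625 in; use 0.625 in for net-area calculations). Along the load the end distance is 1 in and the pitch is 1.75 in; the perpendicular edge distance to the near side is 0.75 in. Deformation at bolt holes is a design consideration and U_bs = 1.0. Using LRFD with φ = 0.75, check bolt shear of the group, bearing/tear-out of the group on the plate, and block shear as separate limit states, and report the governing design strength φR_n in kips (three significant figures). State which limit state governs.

Bolt shear: A_b = π·0.5²/4 = 0.1963 in²; R_n = 54 × 0.1963 × 3 × 1 = 31.81 kips → 0.75 × 31.81 = 23.9 kips.
Bearing: edge l_c = 0.7188, r_n = 31.27 kips; interior l_c = 1.188, r_n = 43.5 kips; R_n = 31.27 + 2·43.5 = 118.3 kips → 88.7 kips.
Block shear: A_gv = 2.812, A_nv = 1.836, A_nt = 0.2734 in²; R_n = min(0.6F_uA_nv, 0.6F_yA_gv) + U_bs·F_u·A_nt = 76.61 kips → 57.5 kips.
Bolt shear governs: 23.9 kips.

23.9 kips (bolt shear governs)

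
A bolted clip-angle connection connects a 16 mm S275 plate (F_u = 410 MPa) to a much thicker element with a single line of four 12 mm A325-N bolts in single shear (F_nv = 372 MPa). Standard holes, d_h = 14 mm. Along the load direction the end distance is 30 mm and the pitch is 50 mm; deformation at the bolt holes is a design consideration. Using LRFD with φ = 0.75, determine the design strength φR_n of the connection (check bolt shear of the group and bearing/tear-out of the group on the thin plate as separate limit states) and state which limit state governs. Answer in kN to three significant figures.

126 kN (bolt shear governs)

Bolt shear: A_b = π·12²/4 = 113.1 mm²; R_n = 372 × 113.1 × 4 × 1 / 1000 = 168.3 kN → 0.75 × 168.3 = 126 kN.
Bearing (1.2 l_c t F_u ≤ 2.4 d t F_u): upper limit = 2.4·12·16·410 / 1000 = 188.9 kN.
  Edge l_c = 30 − 14/2 = 23 → r_n = 181.1 kN; interior l_c = 50 − 14 = 36 → r_n = 188.9 kN.
  R_n,bearing = 1·181.1 + 3·188.9 = 747.8 kN → 0.75 × 747.8 = 561 kN.
Bolt shear governs: 126 kN.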